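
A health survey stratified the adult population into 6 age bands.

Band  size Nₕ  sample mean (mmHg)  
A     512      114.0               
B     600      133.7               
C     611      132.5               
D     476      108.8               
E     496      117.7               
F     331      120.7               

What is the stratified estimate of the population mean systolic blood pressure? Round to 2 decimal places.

122.16

x̄_st = (Σ Nₕx̄ₕ) / (Σ Nₕ) = (512·114.0 + 600·133.7 + 611·132.5 + 476·108.8 + 496·117.7 + 331·120.7) / 3026
= 369665.2 / 3026 = 122.1630... → 122.16.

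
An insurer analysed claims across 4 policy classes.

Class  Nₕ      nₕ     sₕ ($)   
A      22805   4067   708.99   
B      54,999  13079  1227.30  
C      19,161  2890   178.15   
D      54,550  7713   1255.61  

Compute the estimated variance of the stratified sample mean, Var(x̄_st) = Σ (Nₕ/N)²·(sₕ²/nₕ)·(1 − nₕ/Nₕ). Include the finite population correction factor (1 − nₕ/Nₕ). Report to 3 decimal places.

N = 151515. Term for each stratum: Wₕ²sₕ²/nₕ·(1−nₕ/Nₕ).
Var(x̄_st) = 2.300637 + 11.566228 + 0.149140 + 22.748814 = 36.764819 → 36.765.

36.765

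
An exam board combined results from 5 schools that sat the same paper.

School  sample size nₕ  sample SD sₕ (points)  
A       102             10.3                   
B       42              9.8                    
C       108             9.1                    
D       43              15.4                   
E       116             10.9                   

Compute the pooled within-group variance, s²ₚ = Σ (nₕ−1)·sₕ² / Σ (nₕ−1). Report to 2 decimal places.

116.10

A: (102−1)·10.3² = 101·106.09 = 10715.09
B: (42−1)·9.8² = 41·96.04 = 3937.64
C: (108−1)·9.1² = 107·82.81 = 8860.67
D: (43−1)·15.4² = 42·237.16 = 9960.72
E: (116−1)·10.9² = 115·118.81 = 13663.15
Numerator = 47137.27; denominator = Σ(nₕ−1) = 406.
s²ₚ = 47137.27/406 = 116.1017... → 116.10.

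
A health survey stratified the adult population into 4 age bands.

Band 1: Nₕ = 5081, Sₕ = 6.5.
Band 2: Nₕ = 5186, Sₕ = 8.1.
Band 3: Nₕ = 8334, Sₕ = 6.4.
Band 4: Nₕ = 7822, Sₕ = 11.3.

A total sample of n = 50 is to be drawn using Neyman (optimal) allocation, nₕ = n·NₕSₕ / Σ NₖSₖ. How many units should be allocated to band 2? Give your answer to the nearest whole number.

1: NₕSₕ = 5081·6.5 = 33026.5
2: NₕSₕ = 5186·8.1 = 42006.6
3: NₕSₕ = 8334·6.4 = 53337.6
4: NₕSₕ = 7822·11.3 = 88388.6
Σ NₕSₕ = 216759.3.
n_2 = 50·42006.6/216759.3 = 9.690... → 10.

10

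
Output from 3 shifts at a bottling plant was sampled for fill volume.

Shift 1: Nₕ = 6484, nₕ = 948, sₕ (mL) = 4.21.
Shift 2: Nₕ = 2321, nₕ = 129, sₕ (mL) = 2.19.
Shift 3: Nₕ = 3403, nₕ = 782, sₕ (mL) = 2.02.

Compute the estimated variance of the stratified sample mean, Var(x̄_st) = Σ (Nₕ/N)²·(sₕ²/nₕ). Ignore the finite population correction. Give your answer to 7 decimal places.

0.0070235

N = 12208; Wₕ = Nₕ/N.
shift 1: (6484/12208)²·4.21²/948 = 0.0052741542
shift 2: (2321/12208)²·2.19²/129 = 0.0013438777
shift 3: (3403/12208)²·2.02²/782 = 0.0004054440
Sum = 0.0070234759 → 0.0070235.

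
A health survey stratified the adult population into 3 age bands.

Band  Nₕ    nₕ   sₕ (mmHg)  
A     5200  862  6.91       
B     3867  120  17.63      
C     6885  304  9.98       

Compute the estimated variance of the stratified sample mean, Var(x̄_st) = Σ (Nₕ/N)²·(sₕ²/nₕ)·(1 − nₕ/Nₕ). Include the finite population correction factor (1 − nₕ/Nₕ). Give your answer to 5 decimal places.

N = 15952. Term for each stratum: Wₕ²sₕ²/nₕ·(1−nₕ/Nₕ).
Var(x̄_st) = 0.00491034 + 0.14748606 + 0.05833820 = 0.21073460 → 0.21073.

0.21073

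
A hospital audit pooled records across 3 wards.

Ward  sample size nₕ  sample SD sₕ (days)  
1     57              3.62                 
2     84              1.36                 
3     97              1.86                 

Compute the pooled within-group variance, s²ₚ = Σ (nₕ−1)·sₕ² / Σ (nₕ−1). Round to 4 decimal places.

Degrees of freedom: 56 + 83 + 96 = 235.
Σ(nₕ−1)sₕ² = 56·13.1044 + 83·1.8496 + 96·3.4596 = 1219.4848.
s²ₚ = 1219.4848 / 235 = 5.189297... → 5.1893.

5.1893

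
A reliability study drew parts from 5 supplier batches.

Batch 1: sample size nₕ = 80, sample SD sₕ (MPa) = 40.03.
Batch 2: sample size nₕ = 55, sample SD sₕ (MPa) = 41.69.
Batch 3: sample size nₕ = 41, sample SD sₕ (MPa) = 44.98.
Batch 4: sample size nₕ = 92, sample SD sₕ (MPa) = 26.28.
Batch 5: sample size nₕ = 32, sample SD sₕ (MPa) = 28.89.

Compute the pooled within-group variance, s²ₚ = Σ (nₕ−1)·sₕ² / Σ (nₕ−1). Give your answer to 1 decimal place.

1: (80−1)·40.03² = 79·1602.4009 = 126589.6711
2: (55−1)·41.69² = 54·1738.0561 = 93855.0294
3: (41−1)·44.98² = 40·2023.2004 = 80928.016
4: (92−1)·26.28² = 91·690.6384 = 62848.0944
5: (32−1)·28.89² = 31·834.6321 = 25873.5951
Numerator = 390094.406; denominator = Σ(nₕ−1) = 295.
s²ₚ = 390094.406/295 = 1322.354... → 1322.4.

1322.4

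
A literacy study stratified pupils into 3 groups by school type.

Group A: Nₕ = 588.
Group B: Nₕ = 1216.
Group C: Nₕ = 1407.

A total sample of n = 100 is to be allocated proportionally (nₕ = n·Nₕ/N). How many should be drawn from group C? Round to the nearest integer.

44

Share of group C = 1407/3211 = 0.43818.
Allocate 100 × 0.43818 = 43.818... → 44.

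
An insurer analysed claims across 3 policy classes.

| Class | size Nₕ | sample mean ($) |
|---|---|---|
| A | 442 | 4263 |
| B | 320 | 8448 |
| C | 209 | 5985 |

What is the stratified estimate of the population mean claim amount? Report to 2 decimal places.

6012.84

x̄_st = (Σ Nₕx̄ₕ) / (Σ Nₕ) = (442·4263 + 320·8448 + 209·5985) / 971
= 5838471 / 971 = 6012.8435... → 6012.84.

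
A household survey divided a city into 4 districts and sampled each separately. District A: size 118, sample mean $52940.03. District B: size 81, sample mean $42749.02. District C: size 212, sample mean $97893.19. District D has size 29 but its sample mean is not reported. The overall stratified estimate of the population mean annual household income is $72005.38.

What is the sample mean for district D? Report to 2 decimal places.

N = 118 + 81 + 212 + 29 = 440.
Overall total = μ·N = 72005.38·440 = 31682367.2.
Subtract the known strata: 118·52940.03 + 81·42749.02 + 212·97893.19 = 30462950.44.
Remaining total for district D: 31682367.2 − 30462950.44 = 1219416.76.
Divide by its size: 1219416.76 / 29 = 42048.8538... → 42048.85.

42048.85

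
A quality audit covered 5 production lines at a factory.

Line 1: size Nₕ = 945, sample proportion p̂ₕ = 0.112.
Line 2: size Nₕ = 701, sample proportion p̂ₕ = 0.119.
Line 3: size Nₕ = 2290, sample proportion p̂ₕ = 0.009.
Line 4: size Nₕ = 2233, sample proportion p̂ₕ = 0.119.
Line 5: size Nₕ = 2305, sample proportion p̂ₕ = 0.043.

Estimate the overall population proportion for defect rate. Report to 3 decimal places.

0.068

N = 945 + 701 + 2290 + 2233 + 2305 = 8474.
Overall proportion = Σ (Nₕ/N)·p̂ₕ.
Σ Nₕp̂ₕ = 105.84 + 83.419 + 20.61 + 265.727 + 99.115 = 574.711.
574.711 / 8474 = 0.06782... → 0.068.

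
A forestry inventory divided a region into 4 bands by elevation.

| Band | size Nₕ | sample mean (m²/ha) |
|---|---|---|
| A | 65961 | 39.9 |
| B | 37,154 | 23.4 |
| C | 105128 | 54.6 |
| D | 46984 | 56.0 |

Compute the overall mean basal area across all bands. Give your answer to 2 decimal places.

46.52

N = 255227; weights Wₕ = Nₕ/N = (0.2584, 0.1456, 0.4119, 0.1841).
x̄_st = Σ Wₕ·x̄ₕ = 0.2584·39.9 + 0.1456·23.4 + 0.4119·54.6 + 0.1841·56.0 ≈ 46.5168...
→ 46.52.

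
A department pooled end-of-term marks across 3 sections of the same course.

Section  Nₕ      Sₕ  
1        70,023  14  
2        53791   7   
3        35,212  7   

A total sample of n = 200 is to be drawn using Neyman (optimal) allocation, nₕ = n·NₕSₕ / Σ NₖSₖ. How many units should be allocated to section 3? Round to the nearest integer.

1: NₕSₕ = 70023·14 = 980322
2: NₕSₕ = 53791·7 = 376537
3: NₕSₕ = 35212·7 = 246484
Σ NₕSₕ = 1603343.
n_3 = 200·246484/1603343 = 30.746... → 31.

31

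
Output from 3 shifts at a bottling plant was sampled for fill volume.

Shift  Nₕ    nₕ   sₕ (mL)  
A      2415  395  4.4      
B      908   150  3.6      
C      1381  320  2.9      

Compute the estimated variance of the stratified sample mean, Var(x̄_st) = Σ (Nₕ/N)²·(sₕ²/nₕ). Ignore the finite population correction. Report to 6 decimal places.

0.018403

N = 4704. Term for each stratum: Wₕ²sₕ²/nₕ.
Var(x̄_st) = 0.012918375 + 0.003219221 + 0.002265159 = 0.018402756 → 0.018403.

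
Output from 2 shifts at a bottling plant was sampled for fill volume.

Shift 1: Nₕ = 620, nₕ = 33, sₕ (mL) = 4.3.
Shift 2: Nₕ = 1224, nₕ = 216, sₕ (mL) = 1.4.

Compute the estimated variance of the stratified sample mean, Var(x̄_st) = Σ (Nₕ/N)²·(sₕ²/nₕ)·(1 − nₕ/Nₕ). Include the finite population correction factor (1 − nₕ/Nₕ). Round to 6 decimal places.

N = 1844. Term for each stratum: Wₕ²sₕ²/nₕ·(1−nₕ/Nₕ).
Var(x̄_st) = 0.059969569 + 0.003292475 = 0.063262044 → 0.063262.

0.063262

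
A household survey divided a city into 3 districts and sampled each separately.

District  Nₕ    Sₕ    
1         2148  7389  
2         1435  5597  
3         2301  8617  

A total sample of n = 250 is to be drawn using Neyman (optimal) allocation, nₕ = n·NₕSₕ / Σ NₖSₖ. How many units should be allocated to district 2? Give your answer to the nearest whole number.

1: NₕSₕ = 2148·7389 = 15871572
2: NₕSₕ = 1435·5597 = 8031695
3: NₕSₕ = 2301·8617 = 19827717
Σ NₕSₕ = 43730984.
n_2 = 250·8031695/43730984 = 45.915... → 46.

46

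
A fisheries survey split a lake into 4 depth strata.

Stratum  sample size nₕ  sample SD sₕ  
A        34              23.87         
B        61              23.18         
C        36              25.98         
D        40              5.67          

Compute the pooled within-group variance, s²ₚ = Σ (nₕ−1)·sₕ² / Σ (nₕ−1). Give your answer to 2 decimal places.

Degrees of freedom: 33 + 60 + 35 + 39 = 167.
Σ(nₕ−1)sₕ² = 33·569.7769 + 60·537.3124 + 35·674.9604 + 39·32.1489 = 75918.8028.
s²ₚ = 75918.8028 / 167 = 454.6036... → 454.60.

454.60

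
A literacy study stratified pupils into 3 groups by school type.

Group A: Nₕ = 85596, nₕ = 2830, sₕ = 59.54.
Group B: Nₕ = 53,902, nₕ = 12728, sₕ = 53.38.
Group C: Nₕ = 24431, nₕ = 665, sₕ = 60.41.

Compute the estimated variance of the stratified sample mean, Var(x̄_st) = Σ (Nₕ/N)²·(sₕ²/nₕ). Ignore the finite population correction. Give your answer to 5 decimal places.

N = 163929; Wₕ = Nₕ/N.
group A: (85596/163929)²·59.54²/2830 = 0.34152821
group B: (53902/163929)²·53.38²/12728 = 0.02420445
group C: (24431/163929)²·60.41²/665 = 0.12188968
Sum = 0.48762234 → 0.48762.

0.48762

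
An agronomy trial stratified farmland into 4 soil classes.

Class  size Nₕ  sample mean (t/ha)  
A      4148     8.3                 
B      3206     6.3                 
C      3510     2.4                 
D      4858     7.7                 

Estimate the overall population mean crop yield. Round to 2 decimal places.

N = 15722; weights Wₕ = Nₕ/N = (0.2638, 0.2039, 0.2233, 0.3090).
x̄_st = Σ Wₕ·x̄ₕ = 0.2638·8.3 + 0.2039·6.3 + 0.2233·2.4 + 0.3090·7.7 ≈ 6.3896...
→ 6.39.

6.39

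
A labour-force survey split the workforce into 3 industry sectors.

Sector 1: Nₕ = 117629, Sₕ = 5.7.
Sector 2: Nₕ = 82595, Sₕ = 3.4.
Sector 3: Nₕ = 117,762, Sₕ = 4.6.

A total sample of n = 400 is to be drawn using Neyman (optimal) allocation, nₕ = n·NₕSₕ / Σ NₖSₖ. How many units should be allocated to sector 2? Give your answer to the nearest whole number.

75

1: NₕSₕ = 117629·5.7 = 670485.3
2: NₕSₕ = 82595·3.4 = 280823
3: NₕSₕ = 117762·4.6 = 541705.2
Σ NₕSₕ = 1493013.5.
n_2 = 400·280823/1493013.5 = 75.237... → 75.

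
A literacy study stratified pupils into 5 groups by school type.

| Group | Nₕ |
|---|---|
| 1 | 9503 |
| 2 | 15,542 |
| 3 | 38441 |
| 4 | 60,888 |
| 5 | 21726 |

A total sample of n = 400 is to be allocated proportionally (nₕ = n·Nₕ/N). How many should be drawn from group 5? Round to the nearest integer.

Share of group 5 = 21726/146100 = 0.14871.
Allocate 400 × 0.14871 = 59.483... → 59.

59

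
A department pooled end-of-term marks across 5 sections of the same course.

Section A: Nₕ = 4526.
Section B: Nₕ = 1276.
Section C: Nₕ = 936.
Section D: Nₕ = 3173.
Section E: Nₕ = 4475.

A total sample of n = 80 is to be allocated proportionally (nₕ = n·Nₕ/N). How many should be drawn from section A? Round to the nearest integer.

25

Share of section A = 4526/14386 = 0.31461.
Allocate 80 × 0.31461 = 25.169... → 25.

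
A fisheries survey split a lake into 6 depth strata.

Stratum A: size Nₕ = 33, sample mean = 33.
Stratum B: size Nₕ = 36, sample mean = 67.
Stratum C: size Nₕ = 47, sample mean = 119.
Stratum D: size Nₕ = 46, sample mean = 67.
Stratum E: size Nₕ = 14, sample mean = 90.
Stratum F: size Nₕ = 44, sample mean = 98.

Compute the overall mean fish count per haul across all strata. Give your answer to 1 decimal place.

x̄_st = (Σ Nₕx̄ₕ) / (Σ Nₕ) = (33·33 + 36·67 + 47·119 + 46·67 + 14·90 + 44·98) / 220
= 17748 / 220 = 80.673... → 80.7.

80.7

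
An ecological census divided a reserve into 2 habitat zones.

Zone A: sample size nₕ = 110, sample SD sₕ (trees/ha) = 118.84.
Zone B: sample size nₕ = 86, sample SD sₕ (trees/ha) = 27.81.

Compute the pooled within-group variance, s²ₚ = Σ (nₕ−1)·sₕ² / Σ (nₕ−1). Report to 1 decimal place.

8273.9

Degrees of freedom: 109 + 85 = 194.
Σ(nₕ−1)sₕ² = 109·14122.9456 + 85·773.3961 = 1605139.7389.
s²ₚ = 1605139.7389 / 194 = 8273.916... → 8273.9.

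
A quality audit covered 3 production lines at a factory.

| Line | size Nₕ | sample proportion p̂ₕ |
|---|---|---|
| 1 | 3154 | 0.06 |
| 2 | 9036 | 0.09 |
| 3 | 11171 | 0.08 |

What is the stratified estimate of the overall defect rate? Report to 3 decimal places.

0.081

N = 3154 + 9036 + 11171 = 23361.
Overall proportion = Σ (Nₕ/N)·p̂ₕ.
Σ Nₕp̂ₕ = 189.24 + 813.24 + 893.68 = 1896.16.
1896.16 / 23361 = 0.08117... → 0.081.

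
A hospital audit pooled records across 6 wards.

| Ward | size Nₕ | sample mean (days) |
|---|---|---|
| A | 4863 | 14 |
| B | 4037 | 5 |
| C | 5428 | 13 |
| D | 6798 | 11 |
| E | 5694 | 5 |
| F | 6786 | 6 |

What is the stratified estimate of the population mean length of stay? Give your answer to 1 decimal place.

x̄_st = (Σ Nₕx̄ₕ) / (Σ Nₕ) = (4863·14 + 4037·5 + 5428·13 + 6798·11 + 5694·5 + 6786·6) / 33606
= 302795 / 33606 = 9.010... → 9.0.

9.0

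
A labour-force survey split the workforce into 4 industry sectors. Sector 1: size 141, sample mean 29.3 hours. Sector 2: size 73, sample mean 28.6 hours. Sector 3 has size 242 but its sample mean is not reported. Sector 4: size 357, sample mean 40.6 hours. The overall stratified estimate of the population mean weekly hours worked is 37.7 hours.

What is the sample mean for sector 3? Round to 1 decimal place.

41.1

Σ Nₕx̄ₕ = N·μ, so 242·x̄_3 = 813·37.7 − (141·29.3 + 73·28.6 + 357·40.6).
= 30650.1 − 20713.3 = 9936.8.
x̄_3 = 9936.8 / 242 = 41.061... → 41.1.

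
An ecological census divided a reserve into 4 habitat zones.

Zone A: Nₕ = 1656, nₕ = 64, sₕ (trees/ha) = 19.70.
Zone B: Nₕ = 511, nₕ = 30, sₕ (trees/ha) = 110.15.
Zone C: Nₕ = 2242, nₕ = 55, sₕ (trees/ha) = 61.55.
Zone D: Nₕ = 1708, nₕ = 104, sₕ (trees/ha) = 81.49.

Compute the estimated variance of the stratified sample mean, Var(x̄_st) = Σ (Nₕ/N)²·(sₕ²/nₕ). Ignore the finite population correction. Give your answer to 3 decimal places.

17.498

N = 6117; Wₕ = Nₕ/N.
zone A: (1656/6117)²·19.70²/64 = 0.444423
zone B: (511/6117)²·110.15²/30 = 2.822361
zone C: (2242/6117)²·61.55²/55 = 9.253109
zone D: (1708/6117)²·81.49²/104 = 4.978220
Sum = 17.498113 → 17.498.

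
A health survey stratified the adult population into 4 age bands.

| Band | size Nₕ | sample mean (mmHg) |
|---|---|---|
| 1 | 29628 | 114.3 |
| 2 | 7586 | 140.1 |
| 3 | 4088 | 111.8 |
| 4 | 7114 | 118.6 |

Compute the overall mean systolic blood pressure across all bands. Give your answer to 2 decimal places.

x̄_st = (Σ Nₕx̄ₕ) / (Σ Nₕ) = (29628·114.3 + 7586·140.1 + 4088·111.8 + 7114·118.6) / 48416
= 5750037.8 / 48416 = 118.7632... → 118.76.

118.76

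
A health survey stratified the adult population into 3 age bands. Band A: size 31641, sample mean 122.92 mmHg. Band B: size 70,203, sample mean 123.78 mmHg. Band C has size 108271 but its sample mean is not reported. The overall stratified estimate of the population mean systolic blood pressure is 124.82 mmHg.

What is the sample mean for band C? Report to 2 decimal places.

Σ Nₕx̄ₕ = N·μ, so 108271·x̄_C = 210115·124.82 − (31641·122.92 + 70203·123.78).
= 26226554.3 − 12579039.06 = 13647515.24.
x̄_C = 13647515.24 / 108271 = 126.0496... → 126.05.

126.05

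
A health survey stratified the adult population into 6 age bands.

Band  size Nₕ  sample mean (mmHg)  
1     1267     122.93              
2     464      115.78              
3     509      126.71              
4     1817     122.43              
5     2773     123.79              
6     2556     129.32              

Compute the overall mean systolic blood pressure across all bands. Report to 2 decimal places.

N = 1267 + 464 + 509 + 1817 + 2773 + 2556 = 9386.
Weight each subgroup mean by Nₕ/N and sum.
Σ Nₕx̄ₕ = 1267·122.93 + 464·115.78 + 509·126.71 + 1817·122.43 + 2773·123.79 + 2556·129.32 = 155752.31 + 53721.92 + 64495.39 + 222455.31 + 343269.67 + 330541.92 = 1170236.52.
Divide by N: 1170236.52 / 9386 = 124.6789... → 124.68.

124.68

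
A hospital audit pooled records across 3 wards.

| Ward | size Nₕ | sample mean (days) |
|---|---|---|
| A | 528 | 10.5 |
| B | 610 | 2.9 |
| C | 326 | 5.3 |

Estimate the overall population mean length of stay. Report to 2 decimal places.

N = 1464; weights Wₕ = Nₕ/N = (0.3607, 0.4167, 0.2227).
x̄_st = Σ Wₕ·x̄ₕ = 0.3607·10.5 + 0.4167·2.9 + 0.2227·5.3 ≈ 6.1754...
→ 6.18.

6.18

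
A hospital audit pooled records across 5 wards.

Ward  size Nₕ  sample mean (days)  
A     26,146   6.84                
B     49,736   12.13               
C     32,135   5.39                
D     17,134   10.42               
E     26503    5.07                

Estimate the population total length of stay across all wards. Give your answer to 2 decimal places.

1268250.46

Population total = Σ Nₕ·x̄ₕ (each stratum's size times its mean).
26146·6.84 + 49736·12.13 + 32135·5.39 + 17134·10.42 + 26503·5.07 = 178838.64 + 603297.68 + 173207.65 + 178536.28 + 134370.21 = 1268250.46.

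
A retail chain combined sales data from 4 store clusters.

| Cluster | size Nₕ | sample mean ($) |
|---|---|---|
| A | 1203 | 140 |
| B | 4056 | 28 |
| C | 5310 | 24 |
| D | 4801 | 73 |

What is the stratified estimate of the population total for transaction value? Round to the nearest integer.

A: 1203·140 = 168420
B: 4056·28 = 113568
C: 5310·24 = 127440
D: 4801·73 = 350473
τ̂ = Σ Nₕx̄ₕ = 759901.

759901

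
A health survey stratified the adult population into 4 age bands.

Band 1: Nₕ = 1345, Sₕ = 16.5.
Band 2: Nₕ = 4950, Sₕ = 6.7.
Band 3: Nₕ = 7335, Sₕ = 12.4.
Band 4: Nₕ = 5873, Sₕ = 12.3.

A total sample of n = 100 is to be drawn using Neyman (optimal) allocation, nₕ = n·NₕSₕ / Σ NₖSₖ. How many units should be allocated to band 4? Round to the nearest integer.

33

Σ NₕSₕ = 1345·16.5 + 4950·6.7 + 7335·12.4 + 5873·12.3 = 218549.4.
Share for 4: 72237.9/218549.4 = 0.33053.
n_4 = 100 × 0.33053 = 33.053... → 33.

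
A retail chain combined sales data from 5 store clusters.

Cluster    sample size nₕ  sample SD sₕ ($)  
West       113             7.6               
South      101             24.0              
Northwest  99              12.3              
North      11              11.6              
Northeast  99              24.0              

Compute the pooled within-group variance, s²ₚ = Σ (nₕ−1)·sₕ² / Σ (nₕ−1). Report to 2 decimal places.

327.01

Degrees of freedom: 112 + 100 + 98 + 10 + 98 = 418.
Σ(nₕ−1)sₕ² = 112·57.76 + 100·576 + 98·151.29 + 10·134.56 + 98·576 = 136689.14.
s²ₚ = 136689.14 / 418 = 327.0075... → 327.01.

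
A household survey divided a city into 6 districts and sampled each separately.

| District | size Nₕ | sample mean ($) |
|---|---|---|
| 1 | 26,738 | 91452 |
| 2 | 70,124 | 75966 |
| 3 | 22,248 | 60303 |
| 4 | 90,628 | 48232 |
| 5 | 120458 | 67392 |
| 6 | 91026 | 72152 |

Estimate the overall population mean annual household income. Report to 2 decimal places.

N = 26738 + 70124 + 22248 + 90628 + 120458 + 91026 = 421222.
The stratified mean weights each stratum mean by its population share Nₕ/N.
Σ Nₕx̄ₕ = 26738·91452 + 70124·75966 + 22248·60303 + 90628·48232 + 120458·67392 + 91026·72152 = 2445243576 + 5327039784 + 1341621144 + 4371169696 + 8117905536 + 6567707952 = 28170687688.
Divide by N: 28170687688 / 421222 = 66878.4814... → 66878.48.

66878.48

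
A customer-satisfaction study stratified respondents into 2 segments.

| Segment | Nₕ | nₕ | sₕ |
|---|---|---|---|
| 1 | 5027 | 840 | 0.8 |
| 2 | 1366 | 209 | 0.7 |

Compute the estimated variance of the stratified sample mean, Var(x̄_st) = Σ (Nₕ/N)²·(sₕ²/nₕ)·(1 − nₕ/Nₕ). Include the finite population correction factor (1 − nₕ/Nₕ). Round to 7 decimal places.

0.0004830

N = 6393. Term for each stratum: Wₕ²sₕ²/nₕ·(1−nₕ/Nₕ).
Var(x̄_st) = 0.0003923766 + 0.0000906618 = 0.0004830384 → 0.0004830.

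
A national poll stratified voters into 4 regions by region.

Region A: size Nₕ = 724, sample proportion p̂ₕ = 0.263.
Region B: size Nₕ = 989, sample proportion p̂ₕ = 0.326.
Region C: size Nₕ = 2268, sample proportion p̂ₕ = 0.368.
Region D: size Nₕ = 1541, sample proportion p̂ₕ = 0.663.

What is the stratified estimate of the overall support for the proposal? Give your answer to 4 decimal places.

Wₕ = Nₕ/N with N = 5522: 0.1311, 0.1791, 0.4107, 0.2791.
p̂_st = 0.1311·0.263 + 0.1791·0.326 + 0.4107·0.368 + 0.2791·0.663 ≈ 0.429035... → 0.4290.

0.4290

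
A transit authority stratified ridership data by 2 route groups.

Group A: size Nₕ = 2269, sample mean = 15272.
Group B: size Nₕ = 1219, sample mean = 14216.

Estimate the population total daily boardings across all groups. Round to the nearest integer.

51981472

A: 2269·15272 = 34652168
B: 1219·14216 = 17329304
τ̂ = Σ Nₕx̄ₕ = 51981472.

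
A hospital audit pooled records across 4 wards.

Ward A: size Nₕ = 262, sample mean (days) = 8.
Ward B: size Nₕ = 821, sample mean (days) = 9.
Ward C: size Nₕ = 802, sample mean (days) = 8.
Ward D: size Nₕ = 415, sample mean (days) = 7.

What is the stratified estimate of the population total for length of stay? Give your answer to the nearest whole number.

Estimate total by summing Nₕ·x̄ₕ over strata.
262·8 + 821·9 + 802·8 + 415·7 = 2096 + 7389 + 6416 + 2905 = 18806.

18806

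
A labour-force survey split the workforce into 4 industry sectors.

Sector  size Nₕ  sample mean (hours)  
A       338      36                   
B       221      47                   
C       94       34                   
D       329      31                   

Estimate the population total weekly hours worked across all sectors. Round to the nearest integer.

Population total = Σ Nₕ·x̄ₕ (each stratum's size times its mean).
338·36 + 221·47 + 94·34 + 329·31 = 12168 + 10387 + 3196 + 10199 = 35950.

35950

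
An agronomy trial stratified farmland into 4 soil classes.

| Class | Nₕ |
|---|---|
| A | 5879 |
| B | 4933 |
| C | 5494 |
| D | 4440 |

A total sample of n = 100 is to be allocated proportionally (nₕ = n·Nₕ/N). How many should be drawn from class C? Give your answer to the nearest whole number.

26

N = 5879 + 4933 + 5494 + 4440 = 20746.
n_C = 100·5494/20746 = 26.482... → 26.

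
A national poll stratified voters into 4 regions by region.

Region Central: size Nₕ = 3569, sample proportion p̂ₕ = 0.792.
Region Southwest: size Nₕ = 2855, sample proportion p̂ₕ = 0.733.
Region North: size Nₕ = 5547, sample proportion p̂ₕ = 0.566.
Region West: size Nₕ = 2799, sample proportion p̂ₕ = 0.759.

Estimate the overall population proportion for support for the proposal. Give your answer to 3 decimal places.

N = 3569 + 2855 + 5547 + 2799 = 14770.
Overall proportion = Σ (Nₕ/N)·p̂ₕ.
Σ Nₕp̂ₕ = 2826.648 + 2092.715 + 3139.602 + 2124.441 = 10183.406.
10183.406 / 14770 = 0.68947... → 0.689.

0.689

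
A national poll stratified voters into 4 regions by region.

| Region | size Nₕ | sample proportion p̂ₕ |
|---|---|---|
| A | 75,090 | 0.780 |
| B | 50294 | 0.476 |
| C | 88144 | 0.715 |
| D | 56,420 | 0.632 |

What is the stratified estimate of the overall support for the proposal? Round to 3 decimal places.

N = 75090 + 50294 + 88144 + 56420 = 269948.
Overall proportion = Σ (Nₕ/N)·p̂ₕ.
Σ Nₕp̂ₕ = 58570.2 + 23939.944 + 63022.96 + 35657.44 = 181190.544.
181190.544 / 269948 = 0.67121... → 0.671.

0.671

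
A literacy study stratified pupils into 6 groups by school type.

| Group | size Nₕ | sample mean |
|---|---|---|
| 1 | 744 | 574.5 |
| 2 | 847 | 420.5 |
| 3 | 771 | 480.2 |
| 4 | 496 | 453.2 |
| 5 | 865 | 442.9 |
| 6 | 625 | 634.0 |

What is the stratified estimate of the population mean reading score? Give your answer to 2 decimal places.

N = 4348; weights Wₕ = Nₕ/N = (0.1711, 0.1948, 0.1773, 0.1141, 0.1989, 0.1437).
x̄_st = Σ Wₕ·x̄ₕ = 0.1711·574.5 + 0.1948·420.5 + 0.1773·480.2 + 0.1141·453.2 + 0.1989·442.9 + 0.1437·634.0 ≈ 496.3136...
→ 496.31.

496.31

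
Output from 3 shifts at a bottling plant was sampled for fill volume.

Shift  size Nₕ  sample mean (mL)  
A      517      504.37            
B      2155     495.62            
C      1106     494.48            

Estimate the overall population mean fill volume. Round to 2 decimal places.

496.48

x̄_st = (Σ Nₕx̄ₕ) / (Σ Nₕ) = (517·504.37 + 2155·495.62 + 1106·494.48) / 3778
= 1875715.27 / 3778 = 496.4837... → 496.48.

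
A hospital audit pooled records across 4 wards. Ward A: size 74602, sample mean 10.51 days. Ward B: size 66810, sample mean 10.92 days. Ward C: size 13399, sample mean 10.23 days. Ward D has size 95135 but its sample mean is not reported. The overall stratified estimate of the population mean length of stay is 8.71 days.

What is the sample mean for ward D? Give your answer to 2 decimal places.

N = 74602 + 66810 + 13399 + 95135 = 249946.
Overall total = μ·N = 8.71·249946 = 2177029.66.
Subtract the known strata: 74602·10.51 + 66810·10.92 + 13399·10.23 = 1650703.99.
Remaining total for ward D: 2177029.66 − 1650703.99 = 526325.67.
Divide by its size: 526325.67 / 95135 = 5.5324... → 5.53.

5.53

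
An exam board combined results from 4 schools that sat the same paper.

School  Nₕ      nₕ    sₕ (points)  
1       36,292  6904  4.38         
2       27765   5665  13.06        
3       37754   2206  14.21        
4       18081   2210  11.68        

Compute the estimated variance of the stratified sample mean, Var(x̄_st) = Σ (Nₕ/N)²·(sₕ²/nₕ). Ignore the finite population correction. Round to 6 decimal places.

N = 119892. Term for each stratum: Wₕ²sₕ²/nₕ.
Var(x̄_st) = 0.000254618 + 0.001614735 + 0.009076704 + 0.001403970 = 0.012350028 → 0.012350.

0.012350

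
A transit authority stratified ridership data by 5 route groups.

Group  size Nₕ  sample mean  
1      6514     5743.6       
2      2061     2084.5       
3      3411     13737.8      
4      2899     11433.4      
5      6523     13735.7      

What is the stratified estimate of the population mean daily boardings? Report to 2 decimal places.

x̄_st = (Σ Nₕx̄ₕ) / (Σ Nₕ) = (6514·5743.6 + 2061·2084.5 + 3411·13737.8 + 2899·11433.4 + 6523·13735.7) / 21408
= 211312998.4 / 21408 = 9870.7492... → 9870.75.

9870.75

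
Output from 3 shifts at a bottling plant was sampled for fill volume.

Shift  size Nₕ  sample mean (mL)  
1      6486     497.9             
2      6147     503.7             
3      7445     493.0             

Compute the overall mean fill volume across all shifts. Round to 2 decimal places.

497.86

N = 20078; weights Wₕ = Nₕ/N = (0.3230, 0.3062, 0.3708).
x̄_st = Σ Wₕ·x̄ₕ = 0.3230·497.9 + 0.3062·503.7 + 0.3708·493.0 ≈ 497.8588...
→ 497.86.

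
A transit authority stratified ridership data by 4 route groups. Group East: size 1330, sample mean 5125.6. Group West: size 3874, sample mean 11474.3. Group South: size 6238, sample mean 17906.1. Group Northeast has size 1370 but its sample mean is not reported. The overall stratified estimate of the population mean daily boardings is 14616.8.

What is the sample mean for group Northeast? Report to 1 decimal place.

Σ Nₕx̄ₕ = N·μ, so 1370·x̄_Northeast = 12812·14616.8 − (1330·5125.6 + 3874·11474.3 + 6238·17906.1).
= 187270441.6 − 162966738 = 24303703.6.
x̄_Northeast = 24303703.6 / 1370 = 17739.930... → 17739.9.

17739.9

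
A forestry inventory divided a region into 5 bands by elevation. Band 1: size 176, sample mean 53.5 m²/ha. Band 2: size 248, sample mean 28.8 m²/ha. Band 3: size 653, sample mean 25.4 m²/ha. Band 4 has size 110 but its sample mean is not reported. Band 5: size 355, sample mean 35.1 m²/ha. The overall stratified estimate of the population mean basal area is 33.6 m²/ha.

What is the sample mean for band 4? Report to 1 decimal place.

N = 176 + 248 + 653 + 110 + 355 = 1542.
Overall total = μ·N = 33.6·1542 = 51811.2.
Subtract the known strata: 176·53.5 + 248·28.8 + 653·25.4 + 355·35.1 = 45605.1.
Remaining total for band 4: 51811.2 − 45605.1 = 6206.1.
Divide by its size: 6206.1 / 110 = 56.419... → 56.4.

56.4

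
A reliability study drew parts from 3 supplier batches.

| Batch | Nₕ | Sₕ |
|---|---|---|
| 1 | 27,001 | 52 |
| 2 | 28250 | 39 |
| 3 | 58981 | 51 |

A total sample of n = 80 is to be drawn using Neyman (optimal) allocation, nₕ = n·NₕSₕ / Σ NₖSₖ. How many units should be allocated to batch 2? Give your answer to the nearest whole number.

16

Σ NₕSₕ = 27001·52 + 28250·39 + 58981·51 = 5513833.
Share for 2: 1101750/5513833 = 0.19982.
n_2 = 80 × 0.19982 = 15.985... → 16.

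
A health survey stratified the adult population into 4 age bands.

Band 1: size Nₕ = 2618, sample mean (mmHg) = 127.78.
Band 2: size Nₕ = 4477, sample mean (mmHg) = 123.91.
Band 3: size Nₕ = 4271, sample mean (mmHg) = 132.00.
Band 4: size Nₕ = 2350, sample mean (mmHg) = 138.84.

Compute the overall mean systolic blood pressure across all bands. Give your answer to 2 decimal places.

x̄_st = (Σ Nₕx̄ₕ) / (Σ Nₕ) = (2618·127.78 + 4477·123.91 + 4271·132.00 + 2350·138.84) / 13716
= 1779319.11 / 13716 = 129.7258... → 129.73.

129.73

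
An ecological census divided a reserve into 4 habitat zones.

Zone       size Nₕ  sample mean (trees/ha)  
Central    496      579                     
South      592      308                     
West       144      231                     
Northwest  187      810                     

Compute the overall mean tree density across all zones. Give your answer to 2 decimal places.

461.07

N = 496 + 592 + 144 + 187 = 1419.
Overall mean = Σ (Nₕ/N)·x̄ₕ — weight by population share, not a simple average.
Σ Nₕx̄ₕ = 496·579 + 592·308 + 144·231 + 187·810 = 287184 + 182336 + 33264 + 151470 = 654254.
Divide by N: 654254 / 1419 = 461.0669... → 461.07.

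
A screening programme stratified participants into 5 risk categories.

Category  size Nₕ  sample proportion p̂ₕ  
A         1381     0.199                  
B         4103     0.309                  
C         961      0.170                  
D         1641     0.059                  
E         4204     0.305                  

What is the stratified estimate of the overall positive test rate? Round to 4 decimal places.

Wₕ = Nₕ/N with N = 12290: 0.1124, 0.3338, 0.0782, 0.1335, 0.3421.
p̂_st = 0.1124·0.199 + 0.3338·0.309 + 0.0782·0.170 + 0.1335·0.059 + 0.3421·0.305 ≈ 0.251022... → 0.2510.

0.2510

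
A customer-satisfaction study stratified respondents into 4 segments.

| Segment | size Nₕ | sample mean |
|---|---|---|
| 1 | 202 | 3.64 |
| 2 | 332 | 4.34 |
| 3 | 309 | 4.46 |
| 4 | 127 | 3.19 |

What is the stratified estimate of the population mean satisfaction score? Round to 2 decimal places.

4.08

N = 970; weights Wₕ = Nₕ/N = (0.2082, 0.3423, 0.3186, 0.1309).
x̄_st = Σ Wₕ·x̄ₕ = 0.2082·3.64 + 0.3423·4.34 + 0.3186·4.46 + 0.1309·3.19 ≈ 4.0819...
→ 4.08.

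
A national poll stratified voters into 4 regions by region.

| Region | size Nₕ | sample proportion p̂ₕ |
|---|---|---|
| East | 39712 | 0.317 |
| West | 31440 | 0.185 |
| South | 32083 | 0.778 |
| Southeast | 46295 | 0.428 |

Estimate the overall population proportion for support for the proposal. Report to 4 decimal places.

Wₕ = Nₕ/N with N = 149530: 0.2656, 0.2103, 0.2146, 0.3096.
p̂_st = 0.2656·0.317 + 0.2103·0.185 + 0.2146·0.778 + 0.3096·0.428 ≈ 0.422523... → 0.4225.

0.4225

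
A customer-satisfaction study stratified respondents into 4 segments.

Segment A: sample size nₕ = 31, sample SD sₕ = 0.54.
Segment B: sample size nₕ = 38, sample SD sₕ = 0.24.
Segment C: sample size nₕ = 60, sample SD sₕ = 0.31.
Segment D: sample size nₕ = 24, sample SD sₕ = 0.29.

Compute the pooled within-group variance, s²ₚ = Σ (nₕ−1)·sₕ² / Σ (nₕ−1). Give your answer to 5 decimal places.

0.12405

A: (31−1)·0.54² = 30·0.2916 = 8.748
B: (38−1)·0.24² = 37·0.0576 = 2.1312
C: (60−1)·0.31² = 59·0.0961 = 5.6699
D: (24−1)·0.29² = 23·0.0841 = 1.9343
Numerator = 18.4834; denominator = Σ(nₕ−1) = 149.
s²ₚ = 18.4834/149 = 0.1240497... → 0.12405.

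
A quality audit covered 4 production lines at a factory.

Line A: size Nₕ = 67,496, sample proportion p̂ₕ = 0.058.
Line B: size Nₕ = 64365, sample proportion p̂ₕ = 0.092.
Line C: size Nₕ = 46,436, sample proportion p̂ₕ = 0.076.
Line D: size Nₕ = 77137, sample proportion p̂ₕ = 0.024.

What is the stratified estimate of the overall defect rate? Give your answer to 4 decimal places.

Wₕ = Nₕ/N with N = 255434: 0.2642, 0.2520, 0.1818, 0.3020.
p̂_st = 0.2642·0.058 + 0.2520·0.092 + 0.1818·0.076 + 0.3020·0.024 ≈ 0.059572... → 0.0596.

0.0596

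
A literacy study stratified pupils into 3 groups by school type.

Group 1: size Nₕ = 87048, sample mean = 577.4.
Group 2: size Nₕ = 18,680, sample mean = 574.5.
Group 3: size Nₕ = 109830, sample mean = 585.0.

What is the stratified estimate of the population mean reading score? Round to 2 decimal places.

581.02

N = 215558; weights Wₕ = Nₕ/N = (0.4038, 0.0867, 0.5095).
x̄_st = Σ Wₕ·x̄ₕ = 0.4038·577.4 + 0.0867·574.5 + 0.5095·585.0 ≈ 581.0210...
→ 581.02.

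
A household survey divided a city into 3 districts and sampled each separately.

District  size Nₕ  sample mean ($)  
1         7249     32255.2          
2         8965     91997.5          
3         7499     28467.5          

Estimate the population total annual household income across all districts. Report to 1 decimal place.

1272053314.8

1: 7249·32255.2 = 233817944.8
2: 8965·91997.5 = 824757587.5
3: 7499·28467.5 = 213477782.5
τ̂ = Σ Nₕx̄ₕ = 1272053314.8.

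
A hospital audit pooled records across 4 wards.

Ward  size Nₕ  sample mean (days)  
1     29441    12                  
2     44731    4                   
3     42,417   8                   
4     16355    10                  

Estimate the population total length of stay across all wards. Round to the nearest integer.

Population total = Σ Nₕ·x̄ₕ (each stratum's size times its mean).
29441·12 + 44731·4 + 42417·8 + 16355·10 = 353292 + 178924 + 339336 + 163550 = 1035102.

1035102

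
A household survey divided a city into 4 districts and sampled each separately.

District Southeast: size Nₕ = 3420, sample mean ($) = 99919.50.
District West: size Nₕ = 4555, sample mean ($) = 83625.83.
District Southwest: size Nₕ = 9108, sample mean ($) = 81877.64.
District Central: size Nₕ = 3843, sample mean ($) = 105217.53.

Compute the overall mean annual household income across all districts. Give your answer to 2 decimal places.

89493.11

N = 3420 + 4555 + 9108 + 3843 = 20926.
The stratified mean weights each stratum mean by its population share Nₕ/N.
Σ Nₕx̄ₕ = 3420·99919.50 + 4555·83625.83 + 9108·81877.64 + 3843·105217.53 = 341724690 + 380915655.65 + 745741545.12 + 404350967.79 = 1872732858.56.
Divide by N: 1872732858.56 / 20926 = 89493.1118... → 89493.11.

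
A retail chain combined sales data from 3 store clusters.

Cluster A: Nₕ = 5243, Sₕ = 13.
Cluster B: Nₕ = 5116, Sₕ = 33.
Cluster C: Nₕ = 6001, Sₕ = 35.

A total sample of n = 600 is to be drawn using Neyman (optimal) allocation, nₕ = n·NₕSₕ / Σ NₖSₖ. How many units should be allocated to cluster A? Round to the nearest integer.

91

A: NₕSₕ = 5243·13 = 68159
B: NₕSₕ = 5116·33 = 168828
C: NₕSₕ = 6001·35 = 210035
Σ NₕSₕ = 447022.
n_A = 600·68159/447022 = 91.484... → 91.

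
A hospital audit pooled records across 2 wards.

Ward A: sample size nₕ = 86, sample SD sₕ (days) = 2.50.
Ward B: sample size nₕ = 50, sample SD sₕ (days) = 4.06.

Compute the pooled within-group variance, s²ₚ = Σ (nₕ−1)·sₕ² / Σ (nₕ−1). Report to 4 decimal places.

Degrees of freedom: 85 + 49 = 134.
Σ(nₕ−1)sₕ² = 85·6.25 + 49·16.4836 = 1338.9464.
s²ₚ = 1338.9464 / 134 = 9.992137... → 9.9921.

9.9921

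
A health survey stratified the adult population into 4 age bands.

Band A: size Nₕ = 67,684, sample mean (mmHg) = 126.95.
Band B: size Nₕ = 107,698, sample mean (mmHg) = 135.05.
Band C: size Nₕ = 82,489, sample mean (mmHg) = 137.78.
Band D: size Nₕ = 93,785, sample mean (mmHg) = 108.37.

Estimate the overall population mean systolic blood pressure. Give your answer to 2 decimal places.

127.02

N = 67684 + 107698 + 82489 + 93785 = 351656.
Weight each subgroup mean by Nₕ/N and sum.
Σ Nₕx̄ₕ = 67684·126.95 + 107698·135.05 + 82489·137.78 + 93785·108.37 = 8592483.8 + 14544614.9 + 11365334.42 + 10163480.45 = 44665913.57.
Divide by N: 44665913.57 / 351656 = 127.0159... → 127.02.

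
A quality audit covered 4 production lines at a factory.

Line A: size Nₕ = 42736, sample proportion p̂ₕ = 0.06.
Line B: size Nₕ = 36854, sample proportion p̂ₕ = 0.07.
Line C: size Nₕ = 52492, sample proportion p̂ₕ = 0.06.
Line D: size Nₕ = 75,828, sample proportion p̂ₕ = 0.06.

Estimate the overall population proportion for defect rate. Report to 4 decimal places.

N = 42736 + 36854 + 52492 + 75828 = 207910.
Overall proportion = Σ (Nₕ/N)·p̂ₕ.
Σ Nₕp̂ₕ = 2564.16 + 2579.78 + 3149.52 + 4549.68 = 12843.14.
12843.14 / 207910 = 0.061773... → 0.0618.

0.0618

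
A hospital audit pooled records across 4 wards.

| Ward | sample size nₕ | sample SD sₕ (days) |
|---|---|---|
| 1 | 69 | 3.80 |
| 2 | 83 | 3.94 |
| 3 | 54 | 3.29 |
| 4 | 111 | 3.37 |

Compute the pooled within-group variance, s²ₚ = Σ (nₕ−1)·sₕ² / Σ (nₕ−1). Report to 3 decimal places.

Degrees of freedom: 68 + 82 + 53 + 110 = 313.
Σ(nₕ−1)sₕ² = 68·14.44 + 82·15.5236 + 53·10.8241 + 110·11.3569 = 4077.7915.
s²ₚ = 4077.7915 / 313 = 13.02809... → 13.028.

13.028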